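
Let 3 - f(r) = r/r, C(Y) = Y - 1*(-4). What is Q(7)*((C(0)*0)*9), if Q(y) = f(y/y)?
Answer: 0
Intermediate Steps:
C(Y) = 4 + Y (C(Y) = Y + 4 = 4 + Y)
f(r) = 2 (f(r) = 3 - r/r = 3 - 1*1 = 3 - 1 = 2)
Q(y) = 2
Q(7)*((C(0)*0)*9) = 2*(((4 + 0)*0)*9) = 2*((4*0)*9) = 2*(0*9) = 2*0 = 0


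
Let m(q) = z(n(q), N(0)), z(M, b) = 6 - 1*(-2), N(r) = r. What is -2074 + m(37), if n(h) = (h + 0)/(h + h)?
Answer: -2066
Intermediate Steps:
n(h) = ½ (n(h) = h/((2*h)) = h*(1/(2*h)) = ½)
z(M, b) = 8 (z(M, b) = 6 + 2 = 8)
m(q) = 8
-2074 + m(37) = -2074 + 8 = -2066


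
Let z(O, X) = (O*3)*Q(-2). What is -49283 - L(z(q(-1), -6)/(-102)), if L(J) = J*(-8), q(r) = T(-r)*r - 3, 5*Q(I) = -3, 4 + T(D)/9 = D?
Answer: -4188767/85 ≈ -49280.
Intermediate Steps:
T(D) = -36 + 9*D
Q(I) = -3/5 (Q(I) = (1/5)*(-3) = -3/5)
q(r) = -3 + r*(-36 - 9*r) (q(r) = (-36 + 9*(-r))*r - 3 = (-36 - 9*r)*r - 3 = r*(-36 - 9*r) - 3 = -3 + r*(-36 - 9*r))
z(O, X) = -9*O/5 (z(O, X) = (O*3)*(-3/5) = (3*O)*(-3/5) = -9*O/5)
L(J) = -8*J
-49283 - L(z(q(-1), -6)/(-102)) = -49283 - (-8)*-9*(-3 + 9*(-1)*(-4 - 1*(-1)))/5/(-102) = -49283 - (-8)*-9*(-3 + 9*(-1)*(-4 + 1))/5*(-1/102) = -49283 - (-8)*-9*(-3 + 9*(-1)*(-3))/5*(-1/102) = -49283 - (-8)*-9*(-3 + 27)/5*(-1/102) = -49283 - (-8)*-9/5*24*(-1/102) = -49283 - (-8)*(-216/5*(-1/102)) = -49283 - (-8)*36/85 = -49283 - 1*(-288/85) = -49283 + 288/85 = -4188767/85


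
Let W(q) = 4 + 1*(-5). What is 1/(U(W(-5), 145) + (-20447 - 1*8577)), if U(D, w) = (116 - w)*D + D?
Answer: -1/28996 ≈ -3.4488e-5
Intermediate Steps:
W(q) = -1 (W(q) = 4 - 5 = -1)
U(D, w) = D + D*(116 - w) (U(D, w) = D*(116 - w) + D = D + D*(116 - w))
1/(U(W(-5), 145) + (-20447 - 1*8577)) = 1/(-(117 - 1*145) + (-20447 - 1*8577)) = 1/(-(117 - 145) + (-20447 - 8577)) = 1/(-1*(-28) - 29024) = 1/(28 - 29024) = 1/(-28996) = -1/28996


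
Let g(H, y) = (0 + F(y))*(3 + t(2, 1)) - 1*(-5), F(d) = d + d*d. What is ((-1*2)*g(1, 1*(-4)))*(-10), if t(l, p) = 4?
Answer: 1780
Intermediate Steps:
F(d) = d + d**2
g(H, y) = 5 + 7*y*(1 + y) (g(H, y) = (0 + y*(1 + y))*(3 + 4) - 1*(-5) = (y*(1 + y))*7 + 5 = 7*y*(1 + y) + 5 = 5 + 7*y*(1 + y))
((-1*2)*g(1, 1*(-4)))*(-10) = ((-1*2)*(5 + 7*(1*(-4))*(1 + 1*(-4))))*(-10) = -2*(5 + 7*(-4)*(1 - 4))*(-10) = -2*(5 + 7*(-4)*(-3))*(-10) = -2*(5 + 84)*(-10) = -2*89*(-10) = -178*(-10) = 1780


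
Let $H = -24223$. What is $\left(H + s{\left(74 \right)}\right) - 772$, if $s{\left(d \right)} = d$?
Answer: $-24921$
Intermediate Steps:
$\left(H + s{\left(74 \right)}\right) - 772 = \left(-24223 + 74\right) - 772 = -24149 - 772 = -24921$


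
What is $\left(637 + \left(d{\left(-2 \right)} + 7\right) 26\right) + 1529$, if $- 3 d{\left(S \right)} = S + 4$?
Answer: $\frac{6992}{3} \approx 2330.7$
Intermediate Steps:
$d{\left(S \right)} = - \frac{4}{3} - \frac{S}{3}$ ($d{\left(S \right)} = - \frac{S + 4}{3} = - \frac{4 + S}{3} = - \frac{4}{3} - \frac{S}{3}$)
$\left(637 + \left(d{\left(-2 \right)} + 7\right) 26\right) + 1529 = \left(637 + \left(\left(- \frac{4}{3} - - \frac{2}{3}\right) + 7\right) 26\right) + 1529 = \left(637 + \left(\left(- \frac{4}{3} + \frac{2}{3}\right) + 7\right) 26\right) + 1529 = \left(637 + \left(- \frac{2}{3} + 7\right) 26\right) + 1529 = \left(637 + \frac{19}{3} \cdot 26\right) + 1529 = \left(637 + \frac{494}{3}\right) + 1529 = \frac{2405}{3} + 1529 = \frac{6992}{3}$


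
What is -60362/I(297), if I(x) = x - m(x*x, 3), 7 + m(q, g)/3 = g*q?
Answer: 60362/793563 ≈ 0.076065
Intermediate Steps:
m(q, g) = -21 + 3*g*q (m(q, g) = -21 + 3*(g*q) = -21 + 3*g*q)
I(x) = 21 + x - 9*x² (I(x) = x - (-21 + 3*3*(x*x)) = x - (-21 + 3*3*x²) = x - (-21 + 9*x²) = x + (21 - 9*x²) = 21 + x - 9*x²)
-60362/I(297) = -60362/(21 + 297 - 9*297²) = -60362/(21 + 297 - 9*88209) = -60362/(21 + 297 - 793881) = -60362/(-793563) = -60362*(-1/793563) = 60362/793563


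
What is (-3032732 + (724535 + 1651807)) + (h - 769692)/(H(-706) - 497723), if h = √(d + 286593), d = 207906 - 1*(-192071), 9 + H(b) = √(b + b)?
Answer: -1935854781679994/2949251729 - 124433*√686570/61934286309 - I*√242359210/123868572618 + 18326*I*√353/2949251729 ≈ -6.5639e+5 + 0.00011662*I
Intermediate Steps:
H(b) = -9 + √2*√b (H(b) = -9 + √(b + b) = -9 + √(2*b) = -9 + √2*√b)
d = 399977 (d = 207906 + 192071 = 399977)
h = √686570 (h = √(399977 + 286593) = √686570 ≈ 828.59)
(-3032732 + (724535 + 1651807)) + (h - 769692)/(H(-706) - 497723) = (-3032732 + (724535 + 1651807)) + (√686570 - 769692)/((-9 + √2*√(-706)) - 497723) = (-3032732 + 2376342) + (-769692 + √686570)/((-9 + √2*(I*√706)) - 497723) = -656390 + (-769692 + √686570)/((-9 + 2*I*√353) - 497723) = -656390 + (-769692 + √686570)/(-497732 + 2*I*√353)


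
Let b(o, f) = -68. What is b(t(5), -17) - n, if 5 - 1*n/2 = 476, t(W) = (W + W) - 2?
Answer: 874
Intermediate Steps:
t(W) = -2 + 2*W (t(W) = 2*W - 2 = -2 + 2*W)
n = -942 (n = 10 - 2*476 = 10 - 952 = -942)
b(t(5), -17) - n = -68 - 1*(-942) = -68 + 942 = 874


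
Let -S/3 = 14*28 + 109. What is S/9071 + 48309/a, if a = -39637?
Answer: -497785350/359547227 ≈ -1.3845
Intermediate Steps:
S = -1503 (S = -3*(14*28 + 109) = -3*(392 + 109) = -3*501 = -1503)
S/9071 + 48309/a = -1503/9071 + 48309/(-39637) = -1503*1/9071 + 48309*(-1/39637) = -1503/9071 - 48309/39637 = -497785350/359547227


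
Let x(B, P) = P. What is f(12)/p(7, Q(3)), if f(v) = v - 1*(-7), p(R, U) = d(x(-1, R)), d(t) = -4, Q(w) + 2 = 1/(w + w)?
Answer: -19/4 ≈ -4.7500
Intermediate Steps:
Q(w) = -2 + 1/(2*w) (Q(w) = -2 + 1/(w + w) = -2 + 1/(2*w))
p(R, U) = -4
f(v) = 7 + v (f(v) = v + 7 = 7 + v)
f(12)/p(7, Q(3)) = (7 + 12)/(-4) = 19*(-1/4) = -19/4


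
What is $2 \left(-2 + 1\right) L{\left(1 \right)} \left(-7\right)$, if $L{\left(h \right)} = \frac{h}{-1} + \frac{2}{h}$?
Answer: $14$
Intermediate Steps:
$L{\left(h \right)} = - h + \frac{2}{h}$ ($L{\left(h \right)} = h \left(-1\right) + \frac{2}{h} = - h + \frac{2}{h}$)
$2 \left(-2 + 1\right) L{\left(1 \right)} \left(-7\right) = 2 \left(-2 + 1\right) \left(\left(-1\right) 1 + \frac{2}{1}\right) \left(-7\right) = 2 \left(-1\right) \left(-1 + 2 \cdot 1\right) \left(-7\right) = - 2 \left(-1 + 2\right) \left(-7\right) = \left(-2\right) 1 \left(-7\right) = \left(-2\right) \left(-7\right) = 14$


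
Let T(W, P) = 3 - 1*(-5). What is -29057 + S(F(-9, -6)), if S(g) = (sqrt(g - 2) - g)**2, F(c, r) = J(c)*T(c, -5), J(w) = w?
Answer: -23947 + 144*I*sqrt(74) ≈ -23947.0 + 1238.7*I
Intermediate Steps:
T(W, P) = 8 (T(W, P) = 3 + 5 = 8)
F(c, r) = 8*c (F(c, r) = c*8 = 8*c)
S(g) = (sqrt(-2 + g) - g)**2
-29057 + S(F(-9, -6)) = -29057 + (8*(-9) - sqrt(-2 + 8*(-9)))**2 = -29057 + (-72 - sqrt(-2 - 72))**2 = -29057 + (-72 - sqrt(-74))**2 = -29057 + (-72 - I*sqrt(74))**2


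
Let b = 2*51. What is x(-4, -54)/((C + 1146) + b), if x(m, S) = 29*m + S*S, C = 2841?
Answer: 2800/4089 ≈ 0.68476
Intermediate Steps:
b = 102
x(m, S) = S² + 29*m (x(m, S) = 29*m + S² = S² + 29*m)
x(-4, -54)/((C + 1146) + b) = ((-54)² + 29*(-4))/((2841 + 1146) + 102) = (2916 - 116)/(3987 + 102) = 2800/4089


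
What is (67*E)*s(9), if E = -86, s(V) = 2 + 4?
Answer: -34572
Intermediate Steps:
s(V) = 6
(67*E)*s(9) = (67*(-86))*6 = -5762*6 = -34572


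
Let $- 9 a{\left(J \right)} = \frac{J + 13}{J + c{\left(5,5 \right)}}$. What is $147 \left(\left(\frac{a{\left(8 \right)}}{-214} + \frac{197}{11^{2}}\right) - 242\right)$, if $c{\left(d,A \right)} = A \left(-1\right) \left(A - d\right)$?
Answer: $- \frac{7319605937}{207152} \approx -35335.0$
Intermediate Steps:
$c{\left(d,A \right)} = - A \left(A - d\right)$
$a{\left(J \right)} = - \frac{13 + J}{9 J}$ ($a{\left(J \right)} = - \frac{\left(J + 13\right) \frac{1}{J + 5 \left(5 - 5\right)}}{9} = - \frac{\left(13 + J\right) \frac{1}{J + 5 \left(5 - 5\right)}}{9} = - \frac{\left(13 + J\right) \frac{1}{J + 5 \cdot 0}}{9} = - \frac{\left(13 + J\right) \frac{1}{J + 0}}{9} = - \frac{\left(13 + J\right) \frac{1}{J}}{9} = - \frac{\frac{1}{J} \left(13 + J\right)}{9} = - \frac{13 + J}{9 J}$)
$147 \left(\left(\frac{a{\left(8 \right)}}{-214} + \frac{197}{11^{2}}\right) - 242\right) = 147 \left(\left(\frac{\frac{1}{9} \cdot \frac{1}{8} \left(-13 - 8\right)}{-214} + \frac{197}{11^{2}}\right) - 242\right) = 147 \left(\left(\frac{1}{9} \cdot \frac{1}{8} \left(-13 - 8\right) \left(- \frac{1}{214}\right) + \frac{197}{121}\right) - 242\right) = 147 \left(\left(\frac{1}{9} \cdot \frac{1}{8} \left(-21\right) \left(- \frac{1}{214}\right) + 197 \cdot \frac{1}{121}\right) - 242\right) = 147 \left(\left(\left(- \frac{7}{24}\right) \left(- \frac{1}{214}\right) + \frac{197}{121}\right) - 242\right) = 147 \left(\left(\frac{7}{5136} + \frac{197}{121}\right) - 242\right) = 147 \left(\frac{1012639}{621456} - 242\right) = 147 \left(- \frac{149379713}{621456}\right) = - \frac{7319605937}{207152}$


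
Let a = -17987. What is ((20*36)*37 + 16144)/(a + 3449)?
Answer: -21392/7269 ≈ -2.9429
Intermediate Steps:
((20*36)*37 + 16144)/(a + 3449) = ((20*36)*37 + 16144)/(-17987 + 3449) = (720*37 + 16144)/(-14538) = (26640 + 16144)*(-1/14538) = 42784*(-1/14538) = -21392/7269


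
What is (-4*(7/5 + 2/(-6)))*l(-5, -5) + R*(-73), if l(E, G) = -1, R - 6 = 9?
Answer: -16361/15 ≈ -1090.7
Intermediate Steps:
R = 15 (R = 6 + 9 = 15)
(-4*(7/5 + 2/(-6)))*l(-5, -5) + R*(-73) = -4*(7/5 + 2/(-6))*(-1) + 15*(-73) = -4*(7*(1/5) + 2*(-1/6))*(-1) - 1095 = -4*(7/5 - 1/3)*(-1) - 1095 = -4*16/15*(-1) - 1095 = -64/15*(-1) - 1095 = 64/15 - 1095 = -16361/15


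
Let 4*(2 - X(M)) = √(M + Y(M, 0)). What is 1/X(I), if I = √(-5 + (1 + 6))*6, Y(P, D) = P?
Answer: 1/(2 - 2^(¼)*√3/2) ≈ 1.0308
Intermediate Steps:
I = 6*√2 (I = √(-5 + 7)*6 = √2*6 = 6*√2 ≈ 8.4853)
X(M) = 2 - √2*√M/4 (X(M) = 2 - √(M + M)/4 = 2 - √2*√M/4)
1/X(I) = 1/(2 - √2*√(6*√2)/4) = 1/(2 - √2*2^(¾)*√3/4) = 1/(2 - 2^(¼)*√3/2)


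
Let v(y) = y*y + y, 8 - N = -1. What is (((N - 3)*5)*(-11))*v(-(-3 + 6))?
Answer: -1980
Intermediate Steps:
N = 9 (N = 8 - 1*(-1) = 8 + 1 = 9)
v(y) = y + y² (v(y) = y² + y = y + y²)
(((N - 3)*5)*(-11))*v(-(-3 + 6)) = (((9 - 3)*5)*(-11))*((-(-3 + 6))*(1 - (-3 + 6))) = ((6*5)*(-11))*((-1*3)*(1 - 1*3)) = (30*(-11))*(-3*(1 - 3)) = -(-990)*(-2) = -330*6 = -1980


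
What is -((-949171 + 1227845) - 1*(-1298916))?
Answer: -1577590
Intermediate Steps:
-((-949171 + 1227845) - 1*(-1298916)) = -(278674 + 1298916) = -1*1577590 = -1577590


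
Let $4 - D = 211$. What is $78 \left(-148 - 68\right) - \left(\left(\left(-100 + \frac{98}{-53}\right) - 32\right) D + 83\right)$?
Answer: $- \frac{2365801}{53} \approx -44638.0$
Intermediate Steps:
$D = -207$ ($D = 4 - 211 = -207$)
$78 \left(-148 - 68\right) - \left(\left(\left(-100 + \frac{98}{-53}\right) - 32\right) D + 83\right) = 78 \left(-148 - 68\right) - \left(\left(\left(-100 + \frac{98}{-53}\right) - 32\right) \left(-207\right) + 83\right) = 78 \left(-216\right) - \left(\left(\left(-100 + 98 \left(- \frac{1}{53}\right)\right) - 32\right) \left(-207\right) + 83\right) = -16848 - \left(\left(\left(-100 - \frac{98}{53}\right) - 32\right) \left(-207\right) + 83\right) = -16848 - \left(\left(- \frac{5398}{53} - 32\right) \left(-207\right) + 83\right) = -16848 - \left(\left(- \frac{7094}{53}\right) \left(-207\right) + 83\right) = -16848 - \left(\frac{1468458}{53} + 83\right) = -16848 - \frac{1472857}{53} = - \frac{2365801}{53}$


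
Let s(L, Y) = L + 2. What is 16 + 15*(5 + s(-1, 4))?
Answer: 106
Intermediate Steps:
s(L, Y) = 2 + L
16 + 15*(5 + s(-1, 4)) = 16 + 15*(5 + (2 - 1)) = 16 + 15*(5 + 1) = 16 + 15*6 = 16 + 90 = 106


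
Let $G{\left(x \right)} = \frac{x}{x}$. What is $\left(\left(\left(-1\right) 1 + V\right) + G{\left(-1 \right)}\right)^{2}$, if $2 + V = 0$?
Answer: $4$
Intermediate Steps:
$V = -2$ ($V = -2 + 0 = -2$)
$G{\left(x \right)} = 1$
$\left(\left(\left(-1\right) 1 + V\right) + G{\left(-1 \right)}\right)^{2} = \left(\left(\left(-1\right) 1 - 2\right) + 1\right)^{2} = \left(\left(-1 - 2\right) + 1\right)^{2} = \left(-3 + 1\right)^{2} = \left(-2\right)^{2} = 4$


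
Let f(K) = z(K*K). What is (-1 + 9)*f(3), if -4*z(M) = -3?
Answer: 6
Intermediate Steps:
z(M) = ¾ (z(M) = -¼*(-3) = ¾)
f(K) = ¾
(-1 + 9)*f(3) = (-1 + 9)*(¾) = 8*(¾) = 6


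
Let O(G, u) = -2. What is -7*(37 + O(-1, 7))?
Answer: -245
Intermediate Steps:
-7*(37 + O(-1, 7)) = -7*(37 - 2) = -7*35 = -245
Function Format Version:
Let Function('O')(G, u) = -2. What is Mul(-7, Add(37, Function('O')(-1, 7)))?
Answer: -245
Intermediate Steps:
Mul(-7, Add(37, Function('O')(-1, 7))) = Mul(-7, Add(37, -2)) = Mul(-7, 35) = -245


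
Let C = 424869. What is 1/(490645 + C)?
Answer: 1/915514 ≈ 1.0923e-6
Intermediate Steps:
1/(490645 + C) = 1/(490645 + 424869) = 1/915514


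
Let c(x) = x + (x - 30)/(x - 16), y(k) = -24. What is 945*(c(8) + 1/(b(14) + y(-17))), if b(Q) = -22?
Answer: 932715/92 ≈ 10138.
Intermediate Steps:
c(x) = x + (-30 + x)/(-16 + x)
945*(c(8) + 1/(b(14) + y(-17))) = 945*((-30 + 8² - 15*8)/(-16 + 8) + 1/(-22 - 24)) = 945*((-30 + 64 - 120)/(-8) + 1/(-46)) = 945*(-⅛*(-86) - 1/46) = 945*(43/4 - 1/46) = 945*(987/92) = 932715/92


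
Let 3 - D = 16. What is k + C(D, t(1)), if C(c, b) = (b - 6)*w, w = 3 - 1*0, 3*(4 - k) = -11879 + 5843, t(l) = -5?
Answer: 1983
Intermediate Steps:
k = 2016 (k = 4 - (-11879 + 5843)/3 = 4 - ⅓*(-6036) = 4 + 2012 = 2016)
D = -13 (D = 3 - 1*16 = 3 - 16 = -13)
w = 3 (w = 3 + 0 = 3)
C(c, b) = -18 + 3*b (C(c, b) = (b - 6)*3 = (-6 + b)*3 = -18 + 3*b)
k + C(D, t(1)) = 2016 + (-18 + 3*(-5)) = 2016 + (-18 - 15) = 2016 - 33 = 1983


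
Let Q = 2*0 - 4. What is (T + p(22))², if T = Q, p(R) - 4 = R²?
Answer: 234256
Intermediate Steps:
p(R) = 4 + R²
Q = -4 (Q = 0 - 4 = -4)
T = -4
(T + p(22))² = (-4 + (4 + 22²))² = (-4 + (4 + 484))² = (-4 + 488)² = 484² = 234256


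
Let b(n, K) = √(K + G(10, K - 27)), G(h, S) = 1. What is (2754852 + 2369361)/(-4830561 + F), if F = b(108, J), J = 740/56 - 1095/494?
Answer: -42797631785669397/40345038544671865 - 10248426*√8966594/40345038544671865 ≈ -1.0608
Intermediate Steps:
J = 19015/1729 (J = 740*(1/56) - 1095*1/494 = 185/14 - 1095/494 = 19015/1729 ≈ 10.998)
b(n, K) = √(1 + K) (b(n, K) = √(K + 1) = √(1 + K))
F = 2*√8966594/1729 (F = √(1 + 19015/1729) = √(20744/1729) = 2*√8966594/1729 ≈ 3.4638)
(2754852 + 2369361)/(-4830561 + F) = (2754852 + 2369361)/(-4830561 + 2*√8966594/1729) = 5124213/(-4830561 + 2*√8966594/1729)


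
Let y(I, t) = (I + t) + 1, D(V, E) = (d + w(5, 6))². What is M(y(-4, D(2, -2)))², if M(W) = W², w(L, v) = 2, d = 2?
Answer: 28561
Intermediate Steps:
D(V, E) = 16 (D(V, E) = (2 + 2)² = 4² = 16)
y(I, t) = 1 + I + t
M(y(-4, D(2, -2)))² = ((1 - 4 + 16)²)² = (13²)² = 169² = 28561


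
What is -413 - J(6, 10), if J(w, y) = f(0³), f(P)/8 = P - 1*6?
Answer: -365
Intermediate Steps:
f(P) = -48 + 8*P (f(P) = 8*(P - 1*6) = 8*(P - 6) = 8*(-6 + P) = -48 + 8*P)
J(w, y) = -48 (J(w, y) = -48 + 8*0³ = -48 + 8*0 = -48 + 0 = -48)
-413 - J(6, 10) = -413 - 1*(-48) = -413 + 48 = -365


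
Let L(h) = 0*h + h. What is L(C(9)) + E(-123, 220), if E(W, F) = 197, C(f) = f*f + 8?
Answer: 286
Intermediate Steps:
C(f) = 8 + f² (C(f) = f² + 8 = 8 + f²)
L(h) = h (L(h) = 0 + h = h)
L(C(9)) + E(-123, 220) = (8 + 9²) + 197 = (8 + 81) + 197 = 89 + 197 = 286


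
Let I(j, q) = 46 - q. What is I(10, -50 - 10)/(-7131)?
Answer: -106/7131 ≈ -0.014865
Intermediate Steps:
I(10, -50 - 10)/(-7131) = (46 - (-50 - 10))/(-7131) = (46 - 1*(-60))*(-1/7131) = (46 + 60)*(-1/7131) = 106*(-1/7131) = -106/7131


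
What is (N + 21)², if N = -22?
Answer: 1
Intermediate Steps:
(N + 21)² = (-22 + 21)² = (-1)² = 1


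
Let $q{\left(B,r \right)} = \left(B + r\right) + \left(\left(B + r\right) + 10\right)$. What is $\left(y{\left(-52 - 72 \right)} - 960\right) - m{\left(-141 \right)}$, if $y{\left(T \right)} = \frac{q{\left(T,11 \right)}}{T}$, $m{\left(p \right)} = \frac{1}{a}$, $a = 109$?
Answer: $- \frac{3237985}{3379} \approx -958.27$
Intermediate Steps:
$q{\left(B,r \right)} = 10 + 2 B + 2 r$ ($q{\left(B,r \right)} = \left(B + r\right) + \left(10 + B + r\right) = 10 + 2 B + 2 r$)
$m{\left(p \right)} = \frac{1}{109}$
$y{\left(T \right)} = \frac{32 + 2 T}{T}$ ($y{\left(T \right)} = \frac{10 + 2 T + 2 \cdot 11}{T} = \frac{10 + 2 T + 22}{T} = \frac{32 + 2 T}{T}$)
$\left(y{\left(-52 - 72 \right)} - 960\right) - m{\left(-141 \right)} = \left(\left(2 + \frac{32}{-52 - 72}\right) - 960\right) - \frac{1}{109} = \left(\left(2 + \frac{32}{-124}\right) - 960\right) - \frac{1}{109} = \left(\left(2 + 32 \left(- \frac{1}{124}\right)\right) - 960\right) - \frac{1}{109} = \left(\left(2 - \frac{8}{31}\right) - 960\right) - \frac{1}{109} = \left(\frac{54}{31} - 960\right) - \frac{1}{109} = - \frac{29706}{31} - \frac{1}{109} = - \frac{3237985}{3379}$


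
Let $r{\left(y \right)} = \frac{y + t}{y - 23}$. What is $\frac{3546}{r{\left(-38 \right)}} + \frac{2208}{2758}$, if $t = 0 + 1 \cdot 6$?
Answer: $\frac{149160651}{22064} \approx 6760.4$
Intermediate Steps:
$t = 6$ ($t = 0 + 6 = 6$)
$r{\left(y \right)} = \frac{6 + y}{-23 + y}$ ($r{\left(y \right)} = \frac{y + 6}{y - 23} = \frac{6 + y}{-23 + y}$)
$\frac{3546}{r{\left(-38 \right)}} + \frac{2208}{2758} = \frac{3546}{\frac{1}{-23 - 38} \left(6 - 38\right)} + \frac{2208}{2758} = \frac{3546}{\frac{1}{-61} \left(-32\right)} + 2208 \cdot \frac{1}{2758} = \frac{3546}{\left(- \frac{1}{61}\right) \left(-32\right)} + \frac{1104}{1379} = \frac{3546}{\frac{32}{61}} + \frac{1104}{1379} = 3546 \cdot \frac{61}{32} + \frac{1104}{1379} = \frac{108153}{16} + \frac{1104}{1379} = \frac{149160651}{22064}$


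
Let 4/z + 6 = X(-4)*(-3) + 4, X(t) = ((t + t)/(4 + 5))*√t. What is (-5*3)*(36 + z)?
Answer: -39150/73 + 720*I/73 ≈ -536.3 + 9.863*I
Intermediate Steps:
X(t) = 2*t^(3/2)/9 (X(t) = ((2*t)/9)*√t = ((2*t)*(⅑))*√t = (2*t/9)*√t = 2*t^(3/2)/9)
z = 9*(-2 - 16*I/3)/73 (z = 4/(-6 + ((2*(-4)^(3/2)/9)*(-3) + 4)) = 4/(-6 + ((2*(-8*I)/9)*(-3) + 4)) = 4/(-6 + (-16*I/9*(-3) + 4)) = 4/(-6 + (16*I/3 + 4)) = 4/(-6 + (4 + 16*I/3)) = 4/(-2 + 16*I/3) = 4*(9*(-2 - 16*I/3)/292) = 9*(-2 - 16*I/3)/73 ≈ -0.24658 - 0.65753*I)
(-5*3)*(36 + z) = (-5*3)*(36 + (-18/73 - 48*I/73)) = -15*(2610/73 - 48*I/73) = -39150/73 + 720*I/73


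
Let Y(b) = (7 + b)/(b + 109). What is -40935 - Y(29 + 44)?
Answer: -3725125/91 ≈ -40935.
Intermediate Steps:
Y(b) = (7 + b)/(109 + b)
-40935 - Y(29 + 44) = -40935 - (7 + (29 + 44))/(109 + (29 + 44)) = -40935 - (7 + 73)/(109 + 73) = -40935 - 80/182 = -40935 - 1*40/91 = -40935 - 40/91 = -3725125/91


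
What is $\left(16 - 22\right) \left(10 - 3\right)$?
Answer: $-42$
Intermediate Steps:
$\left(16 - 22\right) \left(10 - 3\right) = \left(-6\right) 7 = -42$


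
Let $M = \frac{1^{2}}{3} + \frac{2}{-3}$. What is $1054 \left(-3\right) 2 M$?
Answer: $2108$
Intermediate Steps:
$M = - \frac{1}{3}$ ($M = 1 \cdot \frac{1}{3} + 2 \left(- \frac{1}{3}\right) = \frac{1}{3} - \frac{2}{3} = - \frac{1}{3} \approx -0.33333$)
$1054 \left(-3\right) 2 M = 1054 \left(-3\right) 2 \left(- \frac{1}{3}\right) = 1054 \left(\left(-6\right) \left(- \frac{1}{3}\right)\right) = 1054 \cdot 2 = 2108$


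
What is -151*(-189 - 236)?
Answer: 64175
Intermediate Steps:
-151*(-189 - 236) = -151*(-425) = 64175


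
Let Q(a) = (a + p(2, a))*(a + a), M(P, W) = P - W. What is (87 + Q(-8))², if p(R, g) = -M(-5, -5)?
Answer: 46225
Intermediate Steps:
p(R, g) = 0 (p(R, g) = -(-5 - 1*(-5)) = -(-5 + 5) = -1*0 = 0)
Q(a) = 2*a² (Q(a) = (a + 0)*(a + a) = a*(2*a) = 2*a²)
(87 + Q(-8))² = (87 + 2*(-8)²)² = (87 + 2*64)² = (87 + 128)² = 215² = 46225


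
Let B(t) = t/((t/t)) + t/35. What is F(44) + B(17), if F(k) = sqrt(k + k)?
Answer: 612/35 + 2*sqrt(22) ≈ 26.867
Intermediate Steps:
B(t) = 36*t/35 (B(t) = t/1 + t*(1/35) = t*1 + t/35 = t + t/35 = 36*t/35)
F(k) = sqrt(2)*sqrt(k) (F(k) = sqrt(2*k) = sqrt(2)*sqrt(k))
F(44) + B(17) = sqrt(2)*sqrt(44) + (36/35)*17 = sqrt(2)*(2*sqrt(11)) + 612/35 = 2*sqrt(22) + 612/35 = 612/35 + 2*sqrt(22)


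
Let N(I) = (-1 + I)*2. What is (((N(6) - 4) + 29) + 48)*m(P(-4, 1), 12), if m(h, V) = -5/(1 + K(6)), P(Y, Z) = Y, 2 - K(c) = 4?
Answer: 415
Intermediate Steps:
K(c) = -2 (K(c) = 2 - 1*4 = 2 - 4 = -2)
N(I) = -2 + 2*I
m(h, V) = 5 (m(h, V) = -5/(1 - 2) = -5/(-1) = -5*(-1) = 5)
(((N(6) - 4) + 29) + 48)*m(P(-4, 1), 12) = ((((-2 + 2*6) - 4) + 29) + 48)*5 = ((((-2 + 12) - 4) + 29) + 48)*5 = (((10 - 4) + 29) + 48)*5 = ((6 + 29) + 48)*5 = (35 + 48)*5 = 83*5 = 415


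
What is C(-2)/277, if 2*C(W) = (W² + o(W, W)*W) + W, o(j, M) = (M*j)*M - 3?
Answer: 12/277 ≈ 0.043321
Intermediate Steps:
o(j, M) = -3 + j*M² (o(j, M) = j*M² - 3 = -3 + j*M²)
C(W) = W/2 + W²/2 + W*(-3 + W³)/2 (C(W) = ((W² + (-3 + W*W²)*W) + W)/2 = ((W² + (-3 + W³)*W) + W)/2 = ((W² + W*(-3 + W³)) + W)/2 = (W + W² + W*(-3 + W³))/2 = W/2 + W²/2 + W*(-3 + W³)/2)
C(-2)/277 = ((½)*(-2)*(-2 - 2 + (-2)³))/277 = ((½)*(-2)*(-2 - 2 - 8))*(1/277) = ((½)*(-2)*(-12))*(1/277) = 12*(1/277) = 12/277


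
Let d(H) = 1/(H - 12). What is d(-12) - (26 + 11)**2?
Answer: -32857/24 ≈ -1369.0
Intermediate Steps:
d(H) = 1/(-12 + H)
d(-12) - (26 + 11)**2 = 1/(-12 - 12) - (26 + 11)**2 = 1/(-24) - 1*37**2 = -1/24 - 1*1369 = -1/24 - 1369 = -32857/24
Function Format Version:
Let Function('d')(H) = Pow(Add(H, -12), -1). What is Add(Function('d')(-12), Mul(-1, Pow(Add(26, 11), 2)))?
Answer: Rational(-32857, 24) ≈ -1369.0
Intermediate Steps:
Function('d')(H) = Pow(Add(-12, H), -1)
Add(Function('d')(-12), Mul(-1, Pow(Add(26, 11), 2))) = Add(Pow(Add(-12, -12), -1), Mul(-1, Pow(Add(26, 11), 2))) = Add(Pow(-24, -1), Mul(-1, Pow(37, 2))) = Add(Rational(-1, 24), Mul(-1, 1369)) = Add(Rational(-1, 24), -1369) = Rational(-32857, 24)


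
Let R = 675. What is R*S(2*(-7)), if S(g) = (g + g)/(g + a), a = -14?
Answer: 675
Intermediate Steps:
S(g) = 2*g/(-14 + g) (S(g) = (g + g)/(g - 14) = (2*g)/(-14 + g) = 2*g/(-14 + g))
R*S(2*(-7)) = 675*(2*(2*(-7))/(-14 + 2*(-7))) = 675*(2*(-14)/(-14 - 14)) = 675*(2*(-14)/(-28)) = 675*(2*(-14)*(-1/28)) = 675*1 = 675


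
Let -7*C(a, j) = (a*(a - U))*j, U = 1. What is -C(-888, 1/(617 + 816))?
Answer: 112776/1433 ≈ 78.699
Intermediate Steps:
C(a, j) = -a*j*(-1 + a)/7 (C(a, j) = -a*(a - 1*1)*j/7 = -a*(a - 1)*j/7 = -a*(-1 + a)*j/7 = -a*j*(-1 + a)/7)
-C(-888, 1/(617 + 816)) = -(-888)*(1 - 1*(-888))/(7*(617 + 816)) = -(-888)*(1 + 888)/(7*1433) = -(-888)*889/(7*1433) = -1*(-112776/1433) = 112776/1433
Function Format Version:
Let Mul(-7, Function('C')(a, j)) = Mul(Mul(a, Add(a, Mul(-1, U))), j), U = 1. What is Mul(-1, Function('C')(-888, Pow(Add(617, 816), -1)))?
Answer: Rational(112776, 1433) ≈ 78.699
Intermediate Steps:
Function('C')(a, j) = Mul(Rational(-1, 7), a, j, Add(-1, a)) (Function('C')(a, j) = Mul(Rational(-1, 7), Mul(Mul(a, Add(a, Mul(-1, 1))), j)) = Mul(Rational(-1, 7), Mul(Mul(a, Add(a, -1)), j)) = Mul(Rational(-1, 7), Mul(Mul(a, Add(-1, a)), j)) = Mul(Rational(-1, 7), Mul(a, j, Add(-1, a))) = Mul(Rational(-1, 7), a, j, Add(-1, a)))
Mul(-1, Function('C')(-888, Pow(Add(617, 816), -1))) = Mul(-1, Mul(Rational(1, 7), -888, Pow(Add(617, 816), -1), Add(1, Mul(-1, -888)))) = Mul(-1, Mul(Rational(1, 7), -888, Pow(1433, -1), Add(1, 888))) = Mul(-1, Mul(Rational(1, 7), -888, Rational(1, 1433), 889)) = Mul(-1, Rational(-112776, 1433)) = Rational(112776, 1433)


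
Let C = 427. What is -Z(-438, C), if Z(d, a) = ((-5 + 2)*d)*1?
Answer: -1314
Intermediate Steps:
Z(d, a) = -3*d (Z(d, a) = -3*d*1 = -3*d)
-Z(-438, C) = -(-3)*(-438) = -1*1314 = -1314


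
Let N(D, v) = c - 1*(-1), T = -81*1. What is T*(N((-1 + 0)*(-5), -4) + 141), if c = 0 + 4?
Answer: -11826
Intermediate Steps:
T = -81
c = 4
N(D, v) = 5 (N(D, v) = 4 - 1*(-1) = 4 + 1 = 5)
T*(N((-1 + 0)*(-5), -4) + 141) = -81*(5 + 141) = -81*146 = -11826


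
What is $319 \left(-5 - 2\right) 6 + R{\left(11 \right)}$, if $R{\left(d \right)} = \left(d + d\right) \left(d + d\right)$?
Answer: $-12914$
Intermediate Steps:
$R{\left(d \right)} = 4 d^{2}$ ($R{\left(d \right)} = 2 d 2 d = 4 d^{2}$)
$319 \left(-5 - 2\right) 6 + R{\left(11 \right)} = 319 \left(-5 - 2\right) 6 + 4 \cdot 11^{2} = 319 \left(\left(-7\right) 6\right) + 4 \cdot 121 = 319 \left(-42\right) + 484 = -13398 + 484 = -12914$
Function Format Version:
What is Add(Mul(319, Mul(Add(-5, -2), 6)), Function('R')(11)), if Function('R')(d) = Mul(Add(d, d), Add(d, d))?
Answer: -12914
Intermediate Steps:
Function('R')(d) = Mul(4, Pow(d, 2)) (Function('R')(d) = Mul(Mul(2, d), Mul(2, d)) = Mul(4, Pow(d, 2)))
Add(Mul(319, Mul(Add(-5, -2), 6)), Function('R')(11)) = Add(Mul(319, Mul(Add(-5, -2), 6)), Mul(4, Pow(11, 2))) = Add(Mul(319, Mul(-7, 6)), Mul(4, 121)) = Add(Mul(319, -42), 484) = Add(-13398, 484) = -12914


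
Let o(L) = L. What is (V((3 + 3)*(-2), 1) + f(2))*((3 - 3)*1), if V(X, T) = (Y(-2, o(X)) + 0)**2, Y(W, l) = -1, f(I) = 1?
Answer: 0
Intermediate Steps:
V(X, T) = 1 (V(X, T) = (-1 + 0)**2 = (-1)**2 = 1)
(V((3 + 3)*(-2), 1) + f(2))*((3 - 3)*1) = (1 + 1)*((3 - 3)*1) = 2*(0*1) = 2*0 = 0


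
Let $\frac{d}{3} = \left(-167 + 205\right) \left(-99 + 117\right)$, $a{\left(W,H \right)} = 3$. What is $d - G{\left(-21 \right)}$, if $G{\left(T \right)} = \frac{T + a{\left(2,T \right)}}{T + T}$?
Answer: $\frac{14361}{7} \approx 2051.6$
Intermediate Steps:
$G{\left(T \right)} = \frac{3 + T}{2 T}$ ($G{\left(T \right)} = \frac{T + 3}{T + T} = \frac{3 + T}{2 T}$)
$d = 2052$ ($d = 3 \left(-167 + 205\right) \left(-99 + 117\right) = 3 \cdot 38 \cdot 18 = 3 \cdot 684 = 2052$)
$d - G{\left(-21 \right)} = 2052 - \frac{3 - 21}{2 \left(-21\right)} = 2052 - \frac{1}{2} \left(- \frac{1}{21}\right) \left(-18\right) = 2052 - \frac{3}{7} = \frac{14361}{7}$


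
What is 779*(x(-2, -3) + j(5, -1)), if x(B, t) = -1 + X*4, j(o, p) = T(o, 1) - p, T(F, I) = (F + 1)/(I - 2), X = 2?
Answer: 1558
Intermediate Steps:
T(F, I) = (1 + F)/(-2 + I)
j(o, p) = -1 - o - p (j(o, p) = (1 + o)/(-2 + 1) - p = (1 + o)/(-1) - p = -(1 + o) - p = (-1 - o) - p = -1 - o - p)
x(B, t) = 7 (x(B, t) = -1 + 2*4 = -1 + 8 = 7)
779*(x(-2, -3) + j(5, -1)) = 779*(7 + (-1 - 1*5 - 1*(-1))) = 779*(7 + (-1 - 5 + 1)) = 779*(7 - 5) = 779*2 = 1558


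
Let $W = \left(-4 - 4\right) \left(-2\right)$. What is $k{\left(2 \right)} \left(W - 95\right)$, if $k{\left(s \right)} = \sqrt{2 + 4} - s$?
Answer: $158 - 79 \sqrt{6} \approx -35.51$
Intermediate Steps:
$W = 16$ ($W = \left(-8\right) \left(-2\right) = 16$)
$k{\left(s \right)} = \sqrt{6} - s$
$k{\left(2 \right)} \left(W - 95\right) = \left(\sqrt{6} - 2\right) \left(16 - 95\right) = \left(\sqrt{6} - 2\right) \left(-79\right) = \left(-2 + \sqrt{6}\right) \left(-79\right) = 158 - 79 \sqrt{6}$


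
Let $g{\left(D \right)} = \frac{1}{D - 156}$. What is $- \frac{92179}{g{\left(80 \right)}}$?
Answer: $7005604$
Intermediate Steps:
$g{\left(D \right)} = \frac{1}{-156 + D}$
$- \frac{92179}{g{\left(80 \right)}} = - \frac{92179}{\frac{1}{-156 + 80}} = - \frac{92179}{\frac{1}{-76}} = - \frac{92179}{- \frac{1}{76}} = \left(-92179\right) \left(-76\right) = 7005604$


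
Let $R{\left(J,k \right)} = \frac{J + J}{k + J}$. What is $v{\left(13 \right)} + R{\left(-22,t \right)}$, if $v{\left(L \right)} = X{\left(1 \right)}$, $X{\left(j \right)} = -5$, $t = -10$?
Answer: $- \frac{29}{8} \approx -3.625$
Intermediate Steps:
$v{\left(L \right)} = -5$
$R{\left(J,k \right)} = \frac{2 J}{J + k}$
$v{\left(13 \right)} + R{\left(-22,t \right)} = -5 + 2 \left(-22\right) \frac{1}{-22 - 10} = -5 + 2 \left(-22\right) \frac{1}{-32} = -5 + 2 \left(-22\right) \left(- \frac{1}{32}\right) = -5 + \frac{11}{8} = - \frac{29}{8}$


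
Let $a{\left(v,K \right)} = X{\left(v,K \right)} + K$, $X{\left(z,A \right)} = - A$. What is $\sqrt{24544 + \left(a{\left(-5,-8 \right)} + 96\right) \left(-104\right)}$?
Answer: $4 \sqrt{910} \approx 120.66$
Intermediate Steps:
$a{\left(v,K \right)} = 0$ ($a{\left(v,K \right)} = - K + K = 0$)
$\sqrt{24544 + \left(a{\left(-5,-8 \right)} + 96\right) \left(-104\right)} = \sqrt{24544 + \left(0 + 96\right) \left(-104\right)} = \sqrt{24544 + 96 \left(-104\right)} = \sqrt{24544 - 9984} = \sqrt{14560} = 4 \sqrt{910}$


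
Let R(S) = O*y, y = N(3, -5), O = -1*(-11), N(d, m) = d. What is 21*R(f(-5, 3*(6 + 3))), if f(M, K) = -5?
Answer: 693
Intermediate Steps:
O = 11
y = 3
R(S) = 33 (R(S) = 11*3 = 33)
21*R(f(-5, 3*(6 + 3))) = 21*33 = 693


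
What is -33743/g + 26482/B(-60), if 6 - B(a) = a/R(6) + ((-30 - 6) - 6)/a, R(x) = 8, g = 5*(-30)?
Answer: 5505263/2400 ≈ 2293.9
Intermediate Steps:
g = -150
B(a) = 6 + 42/a - a/8 (B(a) = 6 - (a/8 + ((-30 - 6) - 6)/a) = 6 - (a*(⅛) + (-36 - 6)/a) = 6 - (a/8 - 42/a) = 6 - (-42/a + a/8) = 6 + (42/a - a/8) = 6 + 42/a - a/8)
-33743/g + 26482/B(-60) = -33743/(-150) + 26482/(6 + 42/(-60) - ⅛*(-60)) = -33743*(-1/150) + 26482/(6 + 42*(-1/60) + 15/2) = 33743/150 + 26482/(6 - 7/10 + 15/2) = 33743/150 + 26482/(64/5) = 33743/150 + 26482*(5/64) = 33743/150 + 66205/32 = 5505263/2400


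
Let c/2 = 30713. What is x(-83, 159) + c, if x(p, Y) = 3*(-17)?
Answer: 61375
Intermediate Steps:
c = 61426 (c = 2*30713 = 61426)
x(p, Y) = -51
x(-83, 159) + c = -51 + 61426 = 61375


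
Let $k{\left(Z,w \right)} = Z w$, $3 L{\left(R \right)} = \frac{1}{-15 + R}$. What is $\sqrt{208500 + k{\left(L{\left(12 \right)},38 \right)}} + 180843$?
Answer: $180843 + \frac{\sqrt{1876462}}{3} \approx 1.813 \cdot 10^{5}$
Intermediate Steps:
$L{\left(R \right)} = \frac{1}{3 \left(-15 + R\right)}$
$\sqrt{208500 + k{\left(L{\left(12 \right)},38 \right)}} + 180843 = \sqrt{208500 + \frac{1}{3 \left(-15 + 12\right)} 38} + 180843 = \sqrt{208500 + \frac{1}{3 \left(-3\right)} 38} + 180843 = \sqrt{208500 + \frac{1}{3} \left(- \frac{1}{3}\right) 38} + 180843 = \sqrt{208500 - \frac{38}{9}} + 180843 = \sqrt{\frac{1876462}{9}} + 180843 = \frac{\sqrt{1876462}}{3} + 180843 = 180843 + \frac{\sqrt{1876462}}{3}$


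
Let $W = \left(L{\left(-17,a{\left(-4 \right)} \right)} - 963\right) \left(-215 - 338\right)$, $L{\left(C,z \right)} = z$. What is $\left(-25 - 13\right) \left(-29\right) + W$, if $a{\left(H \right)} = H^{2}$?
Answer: $524793$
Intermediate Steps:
$W = 523691$ ($W = \left(\left(-4\right)^{2} - 963\right) \left(-215 - 338\right) = \left(16 - 963\right) \left(-553\right) = \left(-947\right) \left(-553\right) = 523691$)
$\left(-25 - 13\right) \left(-29\right) + W = \left(-25 - 13\right) \left(-29\right) + 523691 = \left(-38\right) \left(-29\right) + 523691 = 1102 + 523691 = 524793$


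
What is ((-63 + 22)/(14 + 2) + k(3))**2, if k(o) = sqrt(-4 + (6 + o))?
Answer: 2961/256 - 41*sqrt(5)/8 ≈ 0.10656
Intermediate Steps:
k(o) = sqrt(2 + o)
((-63 + 22)/(14 + 2) + k(3))**2 = ((-63 + 22)/(14 + 2) + sqrt(2 + 3))**2 = (-41/16 + sqrt(5))**2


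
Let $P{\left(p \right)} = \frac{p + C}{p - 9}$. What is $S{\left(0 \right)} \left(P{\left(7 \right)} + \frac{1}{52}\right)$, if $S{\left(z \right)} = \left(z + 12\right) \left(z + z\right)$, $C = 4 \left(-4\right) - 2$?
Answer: $0$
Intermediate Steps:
$C = -18$ ($C = -16 - 2 = -18$)
$S{\left(z \right)} = 2 z \left(12 + z\right)$ ($S{\left(z \right)} = \left(12 + z\right) 2 z = 2 z \left(12 + z\right)$)
$P{\left(p \right)} = \frac{-18 + p}{-9 + p}$ ($P{\left(p \right)} = \frac{p - 18}{p - 9} = \frac{-18 + p}{-9 + p}$)
$S{\left(0 \right)} \left(P{\left(7 \right)} + \frac{1}{52}\right) = 2 \cdot 0 \left(12 + 0\right) \left(\frac{-18 + 7}{-9 + 7} + \frac{1}{52}\right) = 2 \cdot 0 \cdot 12 \left(\frac{1}{-2} \left(-11\right) + \frac{1}{52}\right) = 0 \left(\left(- \frac{1}{2}\right) \left(-11\right) + \frac{1}{52}\right) = 0 \left(\frac{11}{2} + \frac{1}{52}\right) = 0 \cdot \frac{287}{52} = 0$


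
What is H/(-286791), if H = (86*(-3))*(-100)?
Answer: -8600/95597 ≈ -0.089961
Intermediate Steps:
H = 25800 (H = -258*(-100) = 25800)
H/(-286791) = 25800/(-286791) = 25800*(-1/286791) = -8600/95597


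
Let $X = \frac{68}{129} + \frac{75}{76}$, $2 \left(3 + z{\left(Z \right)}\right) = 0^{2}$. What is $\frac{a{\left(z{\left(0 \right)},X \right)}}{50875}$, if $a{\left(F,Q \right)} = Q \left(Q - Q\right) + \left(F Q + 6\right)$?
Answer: $\frac{953}{33251900} \approx 2.866 \cdot 10^{-5}$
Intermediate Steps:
$z{\left(Z \right)} = -3$ ($z{\left(Z \right)} = -3 + \frac{0^{2}}{2} = -3 + \frac{1}{2} \cdot 0 = -3 + 0 = -3$)
$X = \frac{14843}{9804}$ ($X = 68 \cdot \frac{1}{129} + 75 \cdot \frac{1}{76} = \frac{68}{129} + \frac{75}{76} = \frac{14843}{9804} \approx 1.514$)
$a{\left(F,Q \right)} = 6 + F Q$ ($a{\left(F,Q \right)} = Q 0 + \left(6 + F Q\right) = 0 + \left(6 + F Q\right) = 6 + F Q$)
$\frac{a{\left(z{\left(0 \right)},X \right)}}{50875} = \frac{6 - \frac{14843}{3268}}{50875} = \left(6 - \frac{14843}{3268}\right) \frac{1}{50875} = \frac{4765}{3268} \cdot \frac{1}{50875} = \frac{953}{33251900}$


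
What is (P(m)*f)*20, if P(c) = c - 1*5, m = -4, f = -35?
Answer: 6300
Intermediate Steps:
P(c) = -5 + c (P(c) = c - 5 = -5 + c)
(P(m)*f)*20 = ((-5 - 4)*(-35))*20 = -9*(-35)*20 = 315*20 = 6300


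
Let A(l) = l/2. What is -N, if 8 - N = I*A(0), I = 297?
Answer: -8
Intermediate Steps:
A(l) = l/2 (A(l) = l*(1/2) = l/2)
N = 8 (N = 8 - 297*(1/2)*0 = 8 - 297*0 = 8 - 1*0 = 8 + 0 = 8)
-N = -1*8 = -8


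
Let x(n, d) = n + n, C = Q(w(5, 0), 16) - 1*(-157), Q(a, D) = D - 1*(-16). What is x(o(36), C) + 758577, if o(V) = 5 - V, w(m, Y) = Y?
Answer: 758515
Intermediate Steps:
Q(a, D) = 16 + D (Q(a, D) = D + 16 = 16 + D)
C = 189 (C = (16 + 16) - 1*(-157) = 32 + 157 = 189)
x(n, d) = 2*n
x(o(36), C) + 758577 = 2*(5 - 1*36) + 758577 = 2*(5 - 36) + 758577 = 2*(-31) + 758577 = -62 + 758577 = 758515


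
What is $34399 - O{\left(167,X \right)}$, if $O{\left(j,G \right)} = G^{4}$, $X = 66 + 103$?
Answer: $-815696322$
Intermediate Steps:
$X = 169$
$34399 - O{\left(167,X \right)} = 34399 - 169^{4} = 34399 - 815730721 = -815696322$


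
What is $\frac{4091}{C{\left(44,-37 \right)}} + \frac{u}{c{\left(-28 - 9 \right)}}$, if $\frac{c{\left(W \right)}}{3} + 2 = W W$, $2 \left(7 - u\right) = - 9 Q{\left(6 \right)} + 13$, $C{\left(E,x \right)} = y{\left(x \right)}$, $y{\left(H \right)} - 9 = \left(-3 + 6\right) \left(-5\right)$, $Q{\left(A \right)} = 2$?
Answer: $- \frac{932063}{1367} \approx -681.83$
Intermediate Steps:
$y{\left(H \right)} = -6$ ($y{\left(H \right)} = 9 + \left(-3 + 6\right) \left(-5\right) = 9 + 3 \left(-5\right) = 9 - 15 = -6$)
$C{\left(E,x \right)} = -6$
$u = \frac{19}{2}$ ($u = 7 - \frac{\left(-9\right) 2 + 13}{2} = 7 - \frac{-18 + 13}{2} = 7 - - \frac{5}{2} = 7 + \frac{5}{2} = \frac{19}{2} \approx 9.5$)
$c{\left(W \right)} = -6 + 3 W^{2}$ ($c{\left(W \right)} = -6 + 3 W W = -6 + 3 W^{2}$)
$\frac{4091}{C{\left(44,-37 \right)}} + \frac{u}{c{\left(-28 - 9 \right)}} = \frac{4091}{-6} + \frac{19}{2 \left(-6 + 3 \left(-28 - 9\right)^{2}\right)} = 4091 \left(- \frac{1}{6}\right) + \frac{19}{2 \left(-6 + 3 \left(-37\right)^{2}\right)} = - \frac{4091}{6} + \frac{19}{2 \left(-6 + 3 \cdot 1369\right)} = - \frac{4091}{6} + \frac{19}{2 \left(-6 + 4107\right)} = - \frac{4091}{6} + \frac{19}{2 \cdot 4101} = - \frac{4091}{6} + \frac{19}{2} \cdot \frac{1}{4101} = - \frac{4091}{6} + \frac{19}{8202} = - \frac{932063}{1367}$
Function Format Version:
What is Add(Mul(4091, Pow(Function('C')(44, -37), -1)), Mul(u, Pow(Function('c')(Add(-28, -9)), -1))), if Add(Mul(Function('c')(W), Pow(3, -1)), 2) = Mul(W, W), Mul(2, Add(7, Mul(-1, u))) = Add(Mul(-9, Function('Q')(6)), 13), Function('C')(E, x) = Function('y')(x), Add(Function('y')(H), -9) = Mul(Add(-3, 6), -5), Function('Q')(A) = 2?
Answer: Rational(-932063, 1367) ≈ -681.83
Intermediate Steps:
Function('y')(H) = -6 (Function('y')(H) = Add(9, Mul(Add(-3, 6), -5)) = Add(9, Mul(3, -5)) = Add(9, -15) = -6)
Function('C')(E, x) = -6
u = Rational(19, 2) (u = Add(7, Mul(Rational(-1, 2), Add(Mul(-9, 2), 13))) = Add(7, Mul(Rational(-1, 2), Add(-18, 13))) = Add(7, Mul(Rational(-1, 2), -5)) = Add(7, Rational(5, 2)) = Rational(19, 2) ≈ 9.5000)
Function('c')(W) = Add(-6, Mul(3, Pow(W, 2))) (Function('c')(W) = Add(-6, Mul(3, Mul(W, W))) = Add(-6, Mul(3, Pow(W, 2))))
Add(Mul(4091, Pow(Function('C')(44, -37), -1)), Mul(u, Pow(Function('c')(Add(-28, -9)), -1))) = Add(Mul(4091, Pow(-6, -1)), Mul(Rational(19, 2), Pow(Add(-6, Mul(3, Pow(Add(-28, -9), 2))), -1))) = Add(Mul(4091, Rational(-1, 6)), Mul(Rational(19, 2), Pow(Add(-6, Mul(3, Pow(-37, 2))), -1))) = Add(Rational(-4091, 6), Mul(Rational(19, 2), Pow(Add(-6, Mul(3, 1369)), -1))) = Add(Rational(-4091, 6), Mul(Rational(19, 2), Pow(Add(-6, 4107), -1))) = Add(Rational(-4091, 6), Mul(Rational(19, 2), Pow(4101, -1))) = Add(Rational(-4091, 6), Mul(Rational(19, 2), Rational(1, 4101))) = Add(Rational(-4091, 6), Rational(19, 8202)) = Rational(-932063, 1367)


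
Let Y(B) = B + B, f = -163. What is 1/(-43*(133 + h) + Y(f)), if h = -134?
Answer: -1/283 ≈ -0.0035336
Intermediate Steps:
Y(B) = 2*B
1/(-43*(133 + h) + Y(f)) = 1/(-43*(133 - 134) + 2*(-163)) = 1/(-43*(-1) - 326) = 1/(43 - 326) = 1/(-283) = -1/283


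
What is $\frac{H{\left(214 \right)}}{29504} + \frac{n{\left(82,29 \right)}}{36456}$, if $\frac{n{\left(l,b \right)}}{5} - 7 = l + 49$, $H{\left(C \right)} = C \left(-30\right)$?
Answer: $- \frac{2225935}{11204144} \approx -0.19867$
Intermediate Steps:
$H{\left(C \right)} = - 30 C$
$n{\left(l,b \right)} = 280 + 5 l$ ($n{\left(l,b \right)} = 35 + 5 \left(l + 49\right) = 35 + 5 \left(49 + l\right) = 35 + \left(245 + 5 l\right) = 280 + 5 l$)
$\frac{H{\left(214 \right)}}{29504} + \frac{n{\left(82,29 \right)}}{36456} = \frac{\left(-30\right) 214}{29504} + \frac{280 + 5 \cdot 82}{36456} = \left(-6420\right) \frac{1}{29504} + \left(280 + 410\right) \frac{1}{36456} = - \frac{1605}{7376} + 690 \cdot \frac{1}{36456} = - \frac{1605}{7376} + \frac{115}{6076} = - \frac{2225935}{11204144}$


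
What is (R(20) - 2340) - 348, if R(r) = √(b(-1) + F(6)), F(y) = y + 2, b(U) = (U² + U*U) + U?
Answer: -2685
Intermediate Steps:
b(U) = U + 2*U² (b(U) = (U² + U²) + U = 2*U² + U = U + 2*U²)
F(y) = 2 + y
R(r) = 3 (R(r) = √(-(1 + 2*(-1)) + (2 + 6)) = √(-(1 - 2) + 8) = √(-1*(-1) + 8) = √(1 + 8) = √9 = 3)
(R(20) - 2340) - 348 = (3 - 2340) - 348 = -2337 - 348 = -2685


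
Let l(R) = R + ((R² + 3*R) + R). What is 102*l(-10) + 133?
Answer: 5233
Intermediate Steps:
l(R) = R² + 5*R (l(R) = R + (R² + 4*R) = R² + 5*R)
102*l(-10) + 133 = 102*(-10*(5 - 10)) + 133 = 102*(-10*(-5)) + 133 = 102*50 + 133 = 5100 + 133 = 5233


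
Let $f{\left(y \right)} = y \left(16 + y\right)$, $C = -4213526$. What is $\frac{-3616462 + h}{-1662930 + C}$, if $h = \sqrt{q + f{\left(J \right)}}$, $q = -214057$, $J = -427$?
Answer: $\frac{1808231}{2938228} - \frac{i \sqrt{2410}}{1469114} \approx 0.61542 - 3.3416 \cdot 10^{-5} i$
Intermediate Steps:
$h = 4 i \sqrt{2410}$ ($h = \sqrt{-214057 - 427 \left(16 - 427\right)} = \sqrt{-214057 - -175497} = \sqrt{-214057 + 175497} = \sqrt{-38560} = 4 i \sqrt{2410} \approx 196.37 i$)
$\frac{-3616462 + h}{-1662930 + C} = \frac{-3616462 + 4 i \sqrt{2410}}{-1662930 - 4213526} = \frac{-3616462 + 4 i \sqrt{2410}}{-5876456} = \left(-3616462 + 4 i \sqrt{2410}\right) \left(- \frac{1}{5876456}\right) = \frac{1808231}{2938228} - \frac{i \sqrt{2410}}{1469114}$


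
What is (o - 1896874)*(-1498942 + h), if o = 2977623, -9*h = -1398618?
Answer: -1452029511460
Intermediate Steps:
h = 155402 (h = -⅑*(-1398618) = 155402)
(o - 1896874)*(-1498942 + h) = (2977623 - 1896874)*(-1498942 + 155402) = 1080749*(-1343540) = -1452029511460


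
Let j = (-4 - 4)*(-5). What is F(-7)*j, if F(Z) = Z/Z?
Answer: 40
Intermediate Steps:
F(Z) = 1
j = 40 (j = -8*(-5) = 40)
F(-7)*j = 1*40 = 40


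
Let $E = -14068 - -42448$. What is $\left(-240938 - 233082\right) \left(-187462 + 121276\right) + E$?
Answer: $31373516100$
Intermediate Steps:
$E = 28380$ ($E = -14068 + 42448 = 28380$)
$\left(-240938 - 233082\right) \left(-187462 + 121276\right) + E = \left(-240938 - 233082\right) \left(-187462 + 121276\right) + 28380 = \left(-474020\right) \left(-66186\right) + 28380 = 31373487720 + 28380 = 31373516100$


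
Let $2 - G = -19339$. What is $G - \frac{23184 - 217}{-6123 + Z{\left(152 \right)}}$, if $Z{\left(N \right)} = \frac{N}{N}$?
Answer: $\frac{118428569}{6122} \approx 19345.0$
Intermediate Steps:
$G = 19341$ ($G = 2 - -19339 = 2 + 19339 = 19341$)
$Z{\left(N \right)} = 1$
$G - \frac{23184 - 217}{-6123 + Z{\left(152 \right)}} = 19341 - \frac{23184 - 217}{-6123 + 1} = 19341 - \frac{22967}{-6122} = 19341 - 22967 \left(- \frac{1}{6122}\right) = 19341 - - \frac{22967}{6122} = 19341 + \frac{22967}{6122} = \frac{118428569}{6122}$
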